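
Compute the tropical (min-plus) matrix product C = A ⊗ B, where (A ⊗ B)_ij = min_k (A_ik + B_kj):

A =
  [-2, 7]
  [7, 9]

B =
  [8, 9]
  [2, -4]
A ⊗ B =
  [6, 3]
  [11, 5]

Apply the min-plus product entry-by-entry:
  C[0][0] = min over k of (A[0][0] + B[0][0] = -2 + 8 = 6, A[0][1] + B[1][0] = 7 + 2 = 9) = 6 (attained at k = 0)
  C[0][1] = min over k of (A[0][0] + B[0][1] = -2 + 9 = 7, A[0][1] + B[1][1] = 7 + -4 = 3) = 3 (attained at k = 1)
  C[1][0] = min over k of (A[1][0] + B[0][0] = 7 + 8 = 15, A[1][1] + B[1][0] = 9 + 2 = 11) = 11 (attained at k = 1)
  C[1][1] = min over k of (A[1][0] + B[0][1] = 7 + 9 = 16, A[1][1] + B[1][1] = 9 + -4 = 5) = 5 (attained at k = 1)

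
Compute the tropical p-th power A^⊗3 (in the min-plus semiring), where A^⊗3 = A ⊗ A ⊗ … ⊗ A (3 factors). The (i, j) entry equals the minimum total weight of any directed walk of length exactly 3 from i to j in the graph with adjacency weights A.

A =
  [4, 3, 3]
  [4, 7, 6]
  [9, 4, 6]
A^⊗3 =
  [11, 10, 10]
  [11, 11, 11]
  [12, 11, 11]

Each entry (A^⊗3)_ij equals the minimum over all length-3 walks i = v_0 → v_1 → … → v_3 = j of Σ_t A[v_t][v_{t+1}]. For example, for (i, j) = (0, 2) we minimise over 9 possible intermediate vertex sequences; the minimum is 10, attained along the walk 0 → 1 → 0 → 2.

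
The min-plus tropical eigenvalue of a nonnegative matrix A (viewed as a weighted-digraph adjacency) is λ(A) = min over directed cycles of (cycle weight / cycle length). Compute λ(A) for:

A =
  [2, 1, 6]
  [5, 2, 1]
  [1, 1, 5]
λ(A) = 1

Enumerate directed cycles and compute their means (weight / length). Sample:
  cycle 0 → 0: weight = 2, length = 1, mean = 2/1 ≈ 2.000
  cycle 1 → 1: weight = 2, length = 1, mean = 2/1 ≈ 2.000
  cycle 2 → 2: weight = 5, length = 1, mean = 5/1 ≈ 5.000
  cycle 0 → 1 → 0: weight = 6, length = 2, mean = 6/2 ≈ 3.000
  cycle 0 → 2 → 0: weight = 7, length = 2, mean = 7/2 ≈ 3.500
  cycle 1 → 0 → 1: weight = 6, length = 2, mean = 6/2 ≈ 3.000
Minimum mean = 1.000, attained e.g. along the cycle 1 → 2 → 1 with weight 2 and length 2. So λ(A) = 2/2 = 1.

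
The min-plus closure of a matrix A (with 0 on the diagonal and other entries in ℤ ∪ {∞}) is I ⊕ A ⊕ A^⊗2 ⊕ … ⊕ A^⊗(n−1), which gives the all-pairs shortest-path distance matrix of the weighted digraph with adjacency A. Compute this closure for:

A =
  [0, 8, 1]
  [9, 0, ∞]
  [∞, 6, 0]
Closure =
  [0, 7, 1]
  [9, 0, 10]
  [15, 6, 0]

This is the Floyd-Warshall all-pairs shortest-path computation. For each intermediate vertex k = 0, 1, …, 2, update dist[i][j] ← min(dist[i][j], dist[i][k] + dist[k][j]). The final matrix gives, for each (i, j), the minimum total weight of any directed path from i to j (possibly empty when i = j).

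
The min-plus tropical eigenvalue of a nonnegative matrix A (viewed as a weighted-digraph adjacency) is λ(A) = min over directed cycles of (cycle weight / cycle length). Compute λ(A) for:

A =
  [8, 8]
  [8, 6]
λ(A) = 6

Enumerate directed cycles and compute their means (weight / length). Sample:
  cycle 0 → 0: weight = 8, length = 1, mean = 8/1 ≈ 8.000
  cycle 1 → 1: weight = 6, length = 1, mean = 6/1 ≈ 6.000
  cycle 0 → 1 → 0: weight = 16, length = 2, mean = 16/2 ≈ 8.000
  cycle 1 → 0 → 1: weight = 16, length = 2, mean = 16/2 ≈ 8.000
Minimum mean = 6.000, attained e.g. along the cycle 1 → 1 with weight 6 and length 1. So λ(A) = 6/1 = 6.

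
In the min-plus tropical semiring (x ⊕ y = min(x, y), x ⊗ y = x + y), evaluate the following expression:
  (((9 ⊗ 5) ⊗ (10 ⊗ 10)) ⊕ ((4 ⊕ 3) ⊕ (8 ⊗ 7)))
(((9 ⊗ 5) ⊗ (10 ⊗ 10)) ⊕ ((4 ⊕ 3) ⊕ (8 ⊗ 7))) = 3

Expand innermost to outermost. Recall ⊕ takes the minimum of its arguments and ⊗ takes their sum. Working out the expression (((9 ⊗ 5) ⊗ (10 ⊗ 10)) ⊕ ((4 ⊕ 3) ⊕ (8 ⊗ 7))) gives 3.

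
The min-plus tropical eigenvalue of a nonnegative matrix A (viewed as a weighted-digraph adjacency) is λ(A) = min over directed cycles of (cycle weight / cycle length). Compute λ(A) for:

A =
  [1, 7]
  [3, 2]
λ(A) = 1

Enumerate directed cycles and compute their means (weight / length). Sample:
  cycle 0 → 0: weight = 1, length = 1, mean = 1/1 ≈ 1.000
  cycle 1 → 1: weight = 2, length = 1, mean = 2/1 ≈ 2.000
  cycle 0 → 1 → 0: weight = 10, length = 2, mean = 10/2 ≈ 5.000
  cycle 1 → 0 → 1: weight = 10, length = 2, mean = 10/2 ≈ 5.000
Minimum mean = 1.000, attained e.g. along the cycle 0 → 0 with weight 1 and length 1. So λ(A) = 1/1 = 1.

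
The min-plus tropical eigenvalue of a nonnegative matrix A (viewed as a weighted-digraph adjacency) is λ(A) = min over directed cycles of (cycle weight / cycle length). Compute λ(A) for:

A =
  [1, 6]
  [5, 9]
λ(A) = 1

Enumerate directed cycles and compute their means (weight / length). Sample:
  cycle 0 → 0: weight = 1, length = 1, mean = 1/1 ≈ 1.000
  cycle 1 → 1: weight = 9, length = 1, mean = 9/1 ≈ 9.000
  cycle 0 → 1 → 0: weight = 11, length = 2, mean = 11/2 ≈ 5.500
  cycle 1 → 0 → 1: weight = 11, length = 2, mean = 11/2 ≈ 5.500
Minimum mean = 1.000, attained e.g. along the cycle 0 → 0 with weight 1 and length 1. So λ(A) = 1/1 = 1.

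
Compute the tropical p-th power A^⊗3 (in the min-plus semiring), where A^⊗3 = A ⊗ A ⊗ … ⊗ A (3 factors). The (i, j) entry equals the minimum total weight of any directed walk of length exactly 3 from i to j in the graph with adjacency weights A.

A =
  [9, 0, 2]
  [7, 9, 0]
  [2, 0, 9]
A^⊗3 =
  [2, 0, 2]
  [7, 2, 0]
  [2, 0, 2]

Each entry (A^⊗3)_ij equals the minimum over all length-3 walks i = v_0 → v_1 → … → v_3 = j of Σ_t A[v_t][v_{t+1}]. For example, for (i, j) = (0, 2) we minimise over 9 possible intermediate vertex sequences; the minimum is 2, attained along the walk 0 → 2 → 1 → 2.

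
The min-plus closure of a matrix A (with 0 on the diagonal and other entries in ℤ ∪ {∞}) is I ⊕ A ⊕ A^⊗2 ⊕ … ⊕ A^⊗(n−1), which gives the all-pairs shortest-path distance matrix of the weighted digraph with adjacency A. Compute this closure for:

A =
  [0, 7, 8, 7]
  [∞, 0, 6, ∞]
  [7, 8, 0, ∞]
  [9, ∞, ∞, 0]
Closure =
  [0, 7, 8, 7]
  [13, 0, 6, 20]
  [7, 8, 0, 14]
  [9, 16, 17, 0]

This is the Floyd-Warshall all-pairs shortest-path computation. For each intermediate vertex k = 0, 1, …, 3, update dist[i][j] ← min(dist[i][j], dist[i][k] + dist[k][j]). The final matrix gives, for each (i, j), the minimum total weight of any directed path from i to j (possibly empty when i = j).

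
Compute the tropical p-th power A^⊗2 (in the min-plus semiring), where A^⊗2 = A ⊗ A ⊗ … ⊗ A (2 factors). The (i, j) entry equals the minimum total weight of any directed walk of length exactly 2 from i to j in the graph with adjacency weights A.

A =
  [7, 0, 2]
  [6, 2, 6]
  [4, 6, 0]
A^⊗2 =
  [6, 2, 2]
  [8, 4, 6]
  [4, 4, 0]

Each entry (A^⊗2)_ij equals the minimum over all length-2 walks i = v_0 → v_1 → … → v_2 = j of Σ_t A[v_t][v_{t+1}]. For example, for (i, j) = (0, 2) we minimise over 3 possible intermediate vertex sequences; the minimum is 2, attained along the walk 0 → 2 → 2.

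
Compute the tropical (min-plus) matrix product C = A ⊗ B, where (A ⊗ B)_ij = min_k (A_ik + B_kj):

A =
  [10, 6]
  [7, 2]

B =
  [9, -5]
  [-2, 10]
A ⊗ B =
  [4, 5]
  [0, 2]

Apply the min-plus product entry-by-entry:
  C[0][0] = min over k of (A[0][0] + B[0][0] = 10 + 9 = 19, A[0][1] + B[1][0] = 6 + -2 = 4) = 4 (attained at k = 1)
  C[0][1] = min over k of (A[0][0] + B[0][1] = 10 + -5 = 5, A[0][1] + B[1][1] = 6 + 10 = 16) = 5 (attained at k = 0)
  C[1][0] = min over k of (A[1][0] + B[0][0] = 7 + 9 = 16, A[1][1] + B[1][0] = 2 + -2 = 0) = 0 (attained at k = 1)
  C[1][1] = min over k of (A[1][0] + B[0][1] = 7 + -5 = 2, A[1][1] + B[1][1] = 2 + 10 = 12) = 2 (attained at k = 0)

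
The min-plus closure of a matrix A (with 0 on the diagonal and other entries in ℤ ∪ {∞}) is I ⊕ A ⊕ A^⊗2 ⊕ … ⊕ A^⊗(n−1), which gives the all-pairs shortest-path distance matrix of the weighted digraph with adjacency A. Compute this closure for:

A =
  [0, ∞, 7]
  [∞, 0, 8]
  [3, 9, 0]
Closure =
  [0, 16, 7]
  [11, 0, 8]
  [3, 9, 0]

This is the Floyd-Warshall all-pairs shortest-path computation. For each intermediate vertex k = 0, 1, …, 2, update dist[i][j] ← min(dist[i][j], dist[i][k] + dist[k][j]). The final matrix gives, for each (i, j), the minimum total weight of any directed path from i to j (possibly empty when i = j).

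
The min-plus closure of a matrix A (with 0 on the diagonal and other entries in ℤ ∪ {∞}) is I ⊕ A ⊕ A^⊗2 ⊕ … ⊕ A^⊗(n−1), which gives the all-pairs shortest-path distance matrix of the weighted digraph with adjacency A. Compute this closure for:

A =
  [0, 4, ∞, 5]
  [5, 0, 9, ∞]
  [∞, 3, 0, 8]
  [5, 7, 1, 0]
Closure =
  [0, 4, 6, 5]
  [5, 0, 9, 10]
  [8, 3, 0, 8]
  [5, 4, 1, 0]

This is the Floyd-Warshall all-pairs shortest-path computation. For each intermediate vertex k = 0, 1, …, 3, update dist[i][j] ← min(dist[i][j], dist[i][k] + dist[k][j]). The final matrix gives, for each (i, j), the minimum total weight of any directed path from i to j (possibly empty when i = j).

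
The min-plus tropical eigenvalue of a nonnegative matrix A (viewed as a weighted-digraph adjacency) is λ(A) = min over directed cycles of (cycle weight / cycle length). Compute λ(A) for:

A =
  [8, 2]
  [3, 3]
λ(A) = 5/2

Enumerate directed cycles and compute their means (weight / length). Sample:
  cycle 0 → 0: weight = 8, length = 1, mean = 8/1 ≈ 8.000
  cycle 1 → 1: weight = 3, length = 1, mean = 3/1 ≈ 3.000
  cycle 0 → 1 → 0: weight = 5, length = 2, mean = 5/2 ≈ 2.500
  cycle 1 → 0 → 1: weight = 5, length = 2, mean = 5/2 ≈ 2.500
Minimum mean = 2.500, attained e.g. along the cycle 0 → 1 → 0 with weight 5 and length 2. So λ(A) = 5/2 = 5/2.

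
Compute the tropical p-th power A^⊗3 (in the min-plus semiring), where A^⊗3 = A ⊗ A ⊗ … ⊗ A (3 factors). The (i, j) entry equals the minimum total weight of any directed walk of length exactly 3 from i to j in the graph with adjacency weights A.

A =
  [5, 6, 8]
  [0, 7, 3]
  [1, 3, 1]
A^⊗3 =
  [10, 12, 10]
  [5, 7, 5]
  [3, 5, 3]

Each entry (A^⊗3)_ij equals the minimum over all length-3 walks i = v_0 → v_1 → … → v_3 = j of Σ_t A[v_t][v_{t+1}]. For example, for (i, j) = (0, 2) we minimise over 9 possible intermediate vertex sequences; the minimum is 10, attained along the walk 0 → 1 → 2 → 2.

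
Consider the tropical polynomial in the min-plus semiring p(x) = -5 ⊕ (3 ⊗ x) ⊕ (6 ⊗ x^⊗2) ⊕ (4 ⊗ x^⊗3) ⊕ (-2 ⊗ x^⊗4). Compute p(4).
p(4) = -5

A tropical monomial a ⊗ x^⊗i evaluates to a + i · x. Evaluating each term at x = 4:
  Term 0 contributes -5 + 0 · 4 = -5
  Term 1 contributes 3 + 1 · 4 = 7
  Term 2 contributes 6 + 2 · 4 = 14
  Term 3 contributes 4 + 3 · 4 = 16
  Term 4 contributes -2 + 4 · 4 = 14
p(4) = ⊕ of these = min[-5, 7, 14, 16, 14] = -5.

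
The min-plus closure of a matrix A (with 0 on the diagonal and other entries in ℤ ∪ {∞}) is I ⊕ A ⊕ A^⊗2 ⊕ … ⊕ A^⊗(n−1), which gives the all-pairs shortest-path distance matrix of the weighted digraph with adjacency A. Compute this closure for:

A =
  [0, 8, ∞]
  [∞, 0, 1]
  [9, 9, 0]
Closure =
  [0, 8, 9]
  [10, 0, 1]
  [9, 9, 0]

This is the Floyd-Warshall all-pairs shortest-path computation. For each intermediate vertex k = 0, 1, …, 2, update dist[i][j] ← min(dist[i][j], dist[i][k] + dist[k][j]). The final matrix gives, for each (i, j), the minimum total weight of any directed path from i to j (possibly empty when i = j).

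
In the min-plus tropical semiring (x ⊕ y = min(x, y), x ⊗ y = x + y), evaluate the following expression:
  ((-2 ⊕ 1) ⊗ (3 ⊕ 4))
((-2 ⊕ 1) ⊗ (3 ⊕ 4)) = 1

Expand innermost to outermost. Recall ⊕ takes the minimum of its arguments and ⊗ takes their sum. Working out the expression ((-2 ⊕ 1) ⊗ (3 ⊕ 4)) gives 1.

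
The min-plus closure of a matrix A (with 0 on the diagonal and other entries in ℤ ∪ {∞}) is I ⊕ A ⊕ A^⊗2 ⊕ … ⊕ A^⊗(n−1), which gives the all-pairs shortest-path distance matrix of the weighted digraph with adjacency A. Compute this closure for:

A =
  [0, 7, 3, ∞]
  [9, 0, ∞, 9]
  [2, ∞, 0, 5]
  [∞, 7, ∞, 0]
Closure =
  [0, 7, 3, 8]
  [9, 0, 12, 9]
  [2, 9, 0, 5]
  [16, 7, 19, 0]

This is the Floyd-Warshall all-pairs shortest-path computation. For each intermediate vertex k = 0, 1, …, 3, update dist[i][j] ← min(dist[i][j], dist[i][k] + dist[k][j]). The final matrix gives, for each (i, j), the minimum total weight of any directed path from i to j (possibly empty when i = j).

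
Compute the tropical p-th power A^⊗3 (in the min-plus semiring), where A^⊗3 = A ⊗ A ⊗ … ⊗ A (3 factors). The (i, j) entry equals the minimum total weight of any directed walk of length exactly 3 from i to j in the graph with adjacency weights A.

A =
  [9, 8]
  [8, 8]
A^⊗3 =
  [24, 24]
  [24, 24]

Each entry (A^⊗3)_ij equals the minimum over all length-3 walks i = v_0 → v_1 → … → v_3 = j of Σ_t A[v_t][v_{t+1}]. For example, for (i, j) = (0, 1) we minimise over 4 possible intermediate vertex sequences; the minimum is 24, attained along the walk 0 → 1 → 0 → 1.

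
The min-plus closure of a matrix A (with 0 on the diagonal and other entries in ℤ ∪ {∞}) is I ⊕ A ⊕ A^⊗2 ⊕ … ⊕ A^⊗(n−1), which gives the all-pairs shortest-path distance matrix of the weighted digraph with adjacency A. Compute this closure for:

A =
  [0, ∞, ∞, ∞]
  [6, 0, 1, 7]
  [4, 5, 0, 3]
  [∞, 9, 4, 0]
Closure =
  [0, ∞, ∞, ∞]
  [5, 0, 1, 4]
  [4, 5, 0, 3]
  [8, 9, 4, 0]

This is the Floyd-Warshall all-pairs shortest-path computation. For each intermediate vertex k = 0, 1, …, 3, update dist[i][j] ← min(dist[i][j], dist[i][k] + dist[k][j]). The final matrix gives, for each (i, j), the minimum total weight of any directed path from i to j (possibly empty when i = j).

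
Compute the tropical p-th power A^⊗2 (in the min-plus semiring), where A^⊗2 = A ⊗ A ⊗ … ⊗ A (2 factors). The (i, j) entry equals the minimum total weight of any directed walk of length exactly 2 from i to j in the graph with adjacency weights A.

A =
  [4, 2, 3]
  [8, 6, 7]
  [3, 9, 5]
A^⊗2 =
  [6, 6, 7]
  [10, 10, 11]
  [7, 5, 6]

Each entry (A^⊗2)_ij equals the minimum over all length-2 walks i = v_0 → v_1 → … → v_2 = j of Σ_t A[v_t][v_{t+1}]. For example, for (i, j) = (0, 2) we minimise over 3 possible intermediate vertex sequences; the minimum is 7, attained along the walk 0 → 0 → 2.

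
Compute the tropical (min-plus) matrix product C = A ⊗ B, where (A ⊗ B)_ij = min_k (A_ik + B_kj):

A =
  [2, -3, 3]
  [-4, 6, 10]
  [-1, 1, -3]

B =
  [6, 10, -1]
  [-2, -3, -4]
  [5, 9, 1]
A ⊗ B =
  [-5, -6, -7]
  [2, 3, -5]
  [-1, -2, -3]

Apply the min-plus product entry-by-entry:
  C[0][0] = min over k of (A[0][0] + B[0][0] = 2 + 6 = 8, A[0][1] + B[1][0] = -3 + -2 = -5, A[0][2] + B[2][0] = 3 + 5 = 8) = -5 (attained at k = 1)
  C[0][1] = min over k of (A[0][0] + B[0][1] = 2 + 10 = 12, A[0][1] + B[1][1] = -3 + -3 = -6, A[0][2] + B[2][1] = 3 + 9 = 12) = -6 (attained at k = 1)
  C[0][2] = min over k of (A[0][0] + B[0][2] = 2 + -1 = 1, A[0][1] + B[1][2] = -3 + -4 = -7, A[0][2] + B[2][2] = 3 + 1 = 4) = -7 (attained at k = 1)
  C[1][0] = min over k of (A[1][0] + B[0][0] = -4 + 6 = 2, A[1][1] + B[1][0] = 6 + -2 = 4, A[1][2] + B[2][0] = 10 + 5 = 15) = 2 (attained at k = 0)
  C[1][1] = min over k of (A[1][0] + B[0][1] = -4 + 10 = 6, A[1][1] + B[1][1] = 6 + -3 = 3, A[1][2] + B[2][1] = 10 + 9 = 19) = 3 (attained at k = 1)
  C[1][2] = min over k of (A[1][0] + B[0][2] = -4 + -1 = -5, A[1][1] + B[1][2] = 6 + -4 = 2, A[1][2] + B[2][2] = 10 + 1 = 11) = -5 (attained at k = 0)
  C[2][0] = min over k of (A[2][0] + B[0][0] = -1 + 6 = 5, A[2][1] + B[1][0] = 1 + -2 = -1, A[2][2] + B[2][0] = -3 + 5 = 2) = -1 (attained at k = 1)
  C[2][1] = min over k of (A[2][0] + B[0][1] = -1 + 10 = 9, A[2][1] + B[1][1] = 1 + -3 = -2, A[2][2] + B[2][1] = -3 + 9 = 6) = -2 (attained at k = 1)
  C[2][2] = min over k of (A[2][0] + B[0][2] = -1 + -1 = -2, A[2][1] + B[1][2] = 1 + -4 = -3, A[2][2] + B[2][2] = -3 + 1 = -2) = -3 (attained at k = 1)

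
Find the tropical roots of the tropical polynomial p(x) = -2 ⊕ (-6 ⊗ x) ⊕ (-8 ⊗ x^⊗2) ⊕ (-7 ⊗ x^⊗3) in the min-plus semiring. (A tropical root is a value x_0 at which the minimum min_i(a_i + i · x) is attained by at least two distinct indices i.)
Roots: {-1, 2, 4}

Each tropical root is a break point of the lower envelope of the lines y = a_i + i · x (there are 4 lines, with slopes 0, 1, ..., 3). Only the lines that attain the minimum somewhere contribute to roots; other lines are dominated. Here the surviving (envelope) indices are i = 3, i = 2, i = 1, i = 0.
Intersections between consecutive envelope lines give the roots: for adjacent envelope indices i < j the intersection is x = (a_i − a_j) / (j − i). Reading off the sorted break points: {-1, 2, 4}.
Verification: at each break x_0, at least two indices attain the minimum of min_i(a_i + i · x_0).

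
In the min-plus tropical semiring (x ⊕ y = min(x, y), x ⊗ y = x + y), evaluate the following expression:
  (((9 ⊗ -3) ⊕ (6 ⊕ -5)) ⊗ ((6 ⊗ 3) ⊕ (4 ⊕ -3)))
(((9 ⊗ -3) ⊕ (6 ⊕ -5)) ⊗ ((6 ⊗ 3) ⊕ (4 ⊕ -3))) = -8

Expand innermost to outermost. Recall ⊕ takes the minimum of its arguments and ⊗ takes their sum. Working out the expression (((9 ⊗ -3) ⊕ (6 ⊕ -5)) ⊗ ((6 ⊗ 3) ⊕ (4 ⊕ -3))) gives -8.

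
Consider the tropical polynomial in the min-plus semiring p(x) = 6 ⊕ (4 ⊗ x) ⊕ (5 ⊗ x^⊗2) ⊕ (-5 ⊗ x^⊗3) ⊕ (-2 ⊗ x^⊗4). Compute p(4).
p(4) = 6

A tropical monomial a ⊗ x^⊗i evaluates to a + i · x. Evaluating each term at x = 4:
  Term 0 contributes 6 + 0 · 4 = 6
  Term 1 contributes 4 + 1 · 4 = 8
  Term 2 contributes 5 + 2 · 4 = 13
  Term 3 contributes -5 + 3 · 4 = 7
  Term 4 contributes -2 + 4 · 4 = 14
p(4) = ⊕ of these = min[6, 8, 13, 7, 14] = 6.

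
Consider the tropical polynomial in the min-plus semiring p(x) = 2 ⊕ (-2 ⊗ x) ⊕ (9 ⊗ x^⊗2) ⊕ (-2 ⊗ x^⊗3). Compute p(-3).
p(-3) = -11

A tropical monomial a ⊗ x^⊗i evaluates to a + i · x. Evaluating each term at x = -3:
  Term 0 contributes 2 + 0 · -3 = 2
  Term 1 contributes -2 + 1 · -3 = -5
  Term 2 contributes 9 + 2 · -3 = 3
  Term 3 contributes -2 + 3 · -3 = -11
p(-3) = ⊕ of these = min[2, -5, 3, -11] = -11.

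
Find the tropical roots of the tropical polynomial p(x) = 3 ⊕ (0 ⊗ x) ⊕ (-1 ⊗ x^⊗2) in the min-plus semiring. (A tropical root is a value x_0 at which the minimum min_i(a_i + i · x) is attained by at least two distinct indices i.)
Roots: {1, 3}

Each tropical root is a break point of the lower envelope of the lines y = a_i + i · x (there are 3 lines, with slopes 0, 1, ..., 2). Only the lines that attain the minimum somewhere contribute to roots; other lines are dominated. Here the surviving (envelope) indices are i = 2, i = 1, i = 0.
Intersections between consecutive envelope lines give the roots: for adjacent envelope indices i < j the intersection is x = (a_i − a_j) / (j − i). Reading off the sorted break points: {1, 3}.
Verification: at each break x_0, at least two indices attain the minimum of min_i(a_i + i · x_0).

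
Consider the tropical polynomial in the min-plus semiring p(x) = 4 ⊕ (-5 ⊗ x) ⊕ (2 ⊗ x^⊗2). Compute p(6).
p(6) = 1

A tropical monomial a ⊗ x^⊗i evaluates to a + i · x. Evaluating each term at x = 6:
  Term 0 contributes 4 + 0 · 6 = 4
  Term 1 contributes -5 + 1 · 6 = 1
  Term 2 contributes 2 + 2 · 6 = 14
p(6) = ⊕ of these = min[4, 1, 14] = 1.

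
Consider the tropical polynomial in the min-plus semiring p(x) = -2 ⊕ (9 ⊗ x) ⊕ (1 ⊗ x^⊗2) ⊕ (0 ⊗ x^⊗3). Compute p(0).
p(0) = -2

A tropical monomial a ⊗ x^⊗i evaluates to a + i · x. Evaluating each term at x = 0:
  Term 0 contributes -2 + 0 · 0 = -2
  Term 1 contributes 9 + 1 · 0 = 9
  Term 2 contributes 1 + 2 · 0 = 1
  Term 3 contributes 0 + 3 · 0 = 0
p(0) = ⊕ of these = min[-2, 9, 1, 0] = -2.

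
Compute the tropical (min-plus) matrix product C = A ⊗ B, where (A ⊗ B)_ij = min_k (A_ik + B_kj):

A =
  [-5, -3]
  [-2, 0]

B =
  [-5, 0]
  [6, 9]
A ⊗ B =
  [-10, -5]
  [-7, -2]

Apply the min-plus product entry-by-entry:
  C[0][0] = min over k of (A[0][0] + B[0][0] = -5 + -5 = -10, A[0][1] + B[1][0] = -3 + 6 = 3) = -10 (attained at k = 0)
  C[0][1] = min over k of (A[0][0] + B[0][1] = -5 + 0 = -5, A[0][1] + B[1][1] = -3 + 9 = 6) = -5 (attained at k = 0)
  C[1][0] = min over k of (A[1][0] + B[0][0] = -2 + -5 = -7, A[1][1] + B[1][0] = 0 + 6 = 6) = -7 (attained at k = 0)
  C[1][1] = min over k of (A[1][0] + B[0][1] = -2 + 0 = -2, A[1][1] + B[1][1] = 0 + 9 = 9) = -2 (attained at k = 0)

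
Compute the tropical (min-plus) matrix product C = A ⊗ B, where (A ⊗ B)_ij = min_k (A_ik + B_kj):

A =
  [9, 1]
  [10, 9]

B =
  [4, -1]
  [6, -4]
A ⊗ B =
  [7, -3]
  [14, 5]

Apply the min-plus product entry-by-entry:
  C[0][0] = min over k of (A[0][0] + B[0][0] = 9 + 4 = 13, A[0][1] + B[1][0] = 1 + 6 = 7) = 7 (attained at k = 1)
  C[0][1] = min over k of (A[0][0] + B[0][1] = 9 + -1 = 8, A[0][1] + B[1][1] = 1 + -4 = -3) = -3 (attained at k = 1)
  C[1][0] = min over k of (A[1][0] + B[0][0] = 10 + 4 = 14, A[1][1] + B[1][0] = 9 + 6 = 15) = 14 (attained at k = 0)
  C[1][1] = min over k of (A[1][0] + B[0][1] = 10 + -1 = 9, A[1][1] + B[1][1] = 9 + -4 = 5) = 5 (attained at k = 1)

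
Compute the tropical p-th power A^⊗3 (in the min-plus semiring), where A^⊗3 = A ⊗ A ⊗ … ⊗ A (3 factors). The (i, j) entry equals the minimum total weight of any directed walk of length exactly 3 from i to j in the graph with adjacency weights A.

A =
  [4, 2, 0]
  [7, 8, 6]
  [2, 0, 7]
A^⊗3 =
  [6, 4, 2]
  [9, 7, 8]
  [4, 2, 6]

Each entry (A^⊗3)_ij equals the minimum over all length-3 walks i = v_0 → v_1 → … → v_3 = j of Σ_t A[v_t][v_{t+1}]. For example, for (i, j) = (0, 2) we minimise over 9 possible intermediate vertex sequences; the minimum is 2, attained along the walk 0 → 2 → 0 → 2.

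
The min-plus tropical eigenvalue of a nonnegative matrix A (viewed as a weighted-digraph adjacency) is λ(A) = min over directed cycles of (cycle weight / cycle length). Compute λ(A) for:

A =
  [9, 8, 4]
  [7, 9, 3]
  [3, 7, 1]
λ(A) = 1

Enumerate directed cycles and compute their means (weight / length). Sample:
  cycle 0 → 0: weight = 9, length = 1, mean = 9/1 ≈ 9.000
  cycle 1 → 1: weight = 9, length = 1, mean = 9/1 ≈ 9.000
  cycle 2 → 2: weight = 1, length = 1, mean = 1/1 ≈ 1.000
  cycle 0 → 1 → 0: weight = 15, length = 2, mean = 15/2 ≈ 7.500
  cycle 0 → 2 → 0: weight = 7, length = 2, mean = 7/2 ≈ 3.500
  cycle 1 → 0 → 1: weight = 15, length = 2, mean = 15/2 ≈ 7.500
Minimum mean = 1.000, attained e.g. along the cycle 2 → 2 with weight 1 and length 1. So λ(A) = 1/1 = 1.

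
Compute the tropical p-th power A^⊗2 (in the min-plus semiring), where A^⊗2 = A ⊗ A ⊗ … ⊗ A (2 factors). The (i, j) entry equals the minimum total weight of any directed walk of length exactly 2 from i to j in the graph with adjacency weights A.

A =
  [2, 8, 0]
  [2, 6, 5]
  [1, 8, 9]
A^⊗2 =
  [1, 8, 2]
  [4, 10, 2]
  [3, 9, 1]

Each entry (A^⊗2)_ij equals the minimum over all length-2 walks i = v_0 → v_1 → … → v_2 = j of Σ_t A[v_t][v_{t+1}]. For example, for (i, j) = (0, 2) we minimise over 3 possible intermediate vertex sequences; the minimum is 2, attained along the walk 0 → 0 → 2.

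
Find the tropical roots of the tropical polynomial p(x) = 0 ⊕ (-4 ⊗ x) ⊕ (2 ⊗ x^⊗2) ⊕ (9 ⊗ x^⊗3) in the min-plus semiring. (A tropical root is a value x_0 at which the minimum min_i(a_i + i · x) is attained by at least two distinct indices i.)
Roots: {-7, -6, 4}

Each tropical root is a break point of the lower envelope of the lines y = a_i + i · x (there are 4 lines, with slopes 0, 1, ..., 3). Only the lines that attain the minimum somewhere contribute to roots; other lines are dominated. Here the surviving (envelope) indices are i = 3, i = 2, i = 1, i = 0.
Intersections between consecutive envelope lines give the roots: for adjacent envelope indices i < j the intersection is x = (a_i − a_j) / (j − i). Reading off the sorted break points: {-7, -6, 4}.
Verification: at each break x_0, at least two indices attain the minimum of min_i(a_i + i · x_0).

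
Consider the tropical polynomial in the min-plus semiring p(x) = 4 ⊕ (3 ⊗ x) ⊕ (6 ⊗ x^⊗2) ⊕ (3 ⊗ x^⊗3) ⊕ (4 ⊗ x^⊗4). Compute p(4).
p(4) = 4

A tropical monomial a ⊗ x^⊗i evaluates to a + i · x. Evaluating each term at x = 4:
  Term 0 contributes 4 + 0 · 4 = 4
  Term 1 contributes 3 + 1 · 4 = 7
  Term 2 contributes 6 + 2 · 4 = 14
  Term 3 contributes 3 + 3 · 4 = 15
  Term 4 contributes 4 + 4 · 4 = 20
p(4) = ⊕ of these = min[4, 7, 14, 15, 20] = 4.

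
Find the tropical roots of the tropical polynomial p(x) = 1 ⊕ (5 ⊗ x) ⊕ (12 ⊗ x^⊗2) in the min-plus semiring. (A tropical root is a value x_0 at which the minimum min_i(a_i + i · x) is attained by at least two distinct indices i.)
Roots: {-7, -4}

Each tropical root is a break point of the lower envelope of the lines y = a_i + i · x (there are 3 lines, with slopes 0, 1, ..., 2). Only the lines that attain the minimum somewhere contribute to roots; other lines are dominated. Here the surviving (envelope) indices are i = 2, i = 1, i = 0.
Intersections between consecutive envelope lines give the roots: for adjacent envelope indices i < j the intersection is x = (a_i − a_j) / (j − i). Reading off the sorted break points: {-7, -4}.
Verification: at each break x_0, at least two indices attain the minimum of min_i(a_i + i · x_0).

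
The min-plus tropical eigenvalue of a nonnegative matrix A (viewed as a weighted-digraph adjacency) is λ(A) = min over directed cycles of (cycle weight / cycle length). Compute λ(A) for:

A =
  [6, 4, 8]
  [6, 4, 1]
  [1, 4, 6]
λ(A) = 2

Enumerate directed cycles and compute their means (weight / length). Sample:
  cycle 0 → 0: weight = 6, length = 1, mean = 6/1 ≈ 6.000
  cycle 1 → 1: weight = 4, length = 1, mean = 4/1 ≈ 4.000
  cycle 2 → 2: weight = 6, length = 1, mean = 6/1 ≈ 6.000
  cycle 0 → 1 → 0: weight = 10, length = 2, mean = 10/2 ≈ 5.000
  cycle 0 → 2 → 0: weight = 9, length = 2, mean = 9/2 ≈ 4.500
  cycle 1 → 0 → 1: weight = 10, length = 2, mean = 10/2 ≈ 5.000
Minimum mean = 2.000, attained e.g. along the cycle 0 → 1 → 2 → 0 with weight 6 and length 3. So λ(A) = 6/3 = 2.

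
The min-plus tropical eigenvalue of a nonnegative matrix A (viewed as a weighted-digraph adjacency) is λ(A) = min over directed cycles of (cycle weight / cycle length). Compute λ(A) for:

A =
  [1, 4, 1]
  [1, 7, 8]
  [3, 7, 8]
λ(A) = 1

Enumerate directed cycles and compute their means (weight / length). Sample:
  cycle 0 → 0: weight = 1, length = 1, mean = 1/1 ≈ 1.000
  cycle 1 → 1: weight = 7, length = 1, mean = 7/1 ≈ 7.000
  cycle 2 → 2: weight = 8, length = 1, mean = 8/1 ≈ 8.000
  cycle 0 → 1 → 0: weight = 5, length = 2, mean = 5/2 ≈ 2.500
  cycle 0 → 2 → 0: weight = 4, length = 2, mean = 4/2 ≈ 2.000
  cycle 1 → 0 → 1: weight = 5, length = 2, mean = 5/2 ≈ 2.500
Minimum mean = 1.000, attained e.g. along the cycle 0 → 0 with weight 1 and length 1. So λ(A) = 1/1 = 1.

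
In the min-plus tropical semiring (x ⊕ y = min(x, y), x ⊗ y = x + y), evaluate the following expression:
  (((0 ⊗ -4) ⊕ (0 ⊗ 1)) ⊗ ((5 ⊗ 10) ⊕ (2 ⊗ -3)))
(((0 ⊗ -4) ⊕ (0 ⊗ 1)) ⊗ ((5 ⊗ 10) ⊕ (2 ⊗ -3))) = -5

Expand innermost to outermost. Recall ⊕ takes the minimum of its arguments and ⊗ takes their sum. Working out the expression (((0 ⊗ -4) ⊕ (0 ⊗ 1)) ⊗ ((5 ⊗ 10) ⊕ (2 ⊗ -3))) gives -5.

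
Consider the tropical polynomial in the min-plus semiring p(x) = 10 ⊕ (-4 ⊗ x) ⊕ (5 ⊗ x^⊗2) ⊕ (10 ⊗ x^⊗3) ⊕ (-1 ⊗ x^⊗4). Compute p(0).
p(0) = -4

A tropical monomial a ⊗ x^⊗i evaluates to a + i · x. Evaluating each term at x = 0:
  Term 0 contributes 10 + 0 · 0 = 10
  Term 1 contributes -4 + 1 · 0 = -4
  Term 2 contributes 5 + 2 · 0 = 5
  Term 3 contributes 10 + 3 · 0 = 10
  Term 4 contributes -1 + 4 · 0 = -1
p(0) = ⊕ of these = min[10, -4, 5, 10, -1] = -4.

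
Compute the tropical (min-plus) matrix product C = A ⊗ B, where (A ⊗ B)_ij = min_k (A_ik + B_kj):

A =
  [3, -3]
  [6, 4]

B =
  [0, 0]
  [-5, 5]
A ⊗ B =
  [-8, 2]
  [-1, 6]

Apply the min-plus product entry-by-entry:
  C[0][0] = min over k of (A[0][0] + B[0][0] = 3 + 0 = 3, A[0][1] + B[1][0] = -3 + -5 = -8) = -8 (attained at k = 1)
  C[0][1] = min over k of (A[0][0] + B[0][1] = 3 + 0 = 3, A[0][1] + B[1][1] = -3 + 5 = 2) = 2 (attained at k = 1)
  C[1][0] = min over k of (A[1][0] + B[0][0] = 6 + 0 = 6, A[1][1] + B[1][0] = 4 + -5 = -1) = -1 (attained at k = 1)
  C[1][1] = min over k of (A[1][0] + B[0][1] = 6 + 0 = 6, A[1][1] + B[1][1] = 4 + 5 = 9) = 6 (attained at k = 0)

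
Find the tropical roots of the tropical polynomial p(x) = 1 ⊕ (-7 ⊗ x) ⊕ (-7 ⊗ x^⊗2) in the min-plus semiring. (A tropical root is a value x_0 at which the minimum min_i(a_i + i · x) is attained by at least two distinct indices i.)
Roots: {0, 8}

Each tropical root is a break point of the lower envelope of the lines y = a_i + i · x (there are 3 lines, with slopes 0, 1, ..., 2). Only the lines that attain the minimum somewhere contribute to roots; other lines are dominated. Here the surviving (envelope) indices are i = 2, i = 1, i = 0.
Intersections between consecutive envelope lines give the roots: for adjacent envelope indices i < j the intersection is x = (a_i − a_j) / (j − i). Reading off the sorted break points: {0, 8}.
Verification: at each break x_0, at least two indices attain the minimum of min_i(a_i + i · x_0).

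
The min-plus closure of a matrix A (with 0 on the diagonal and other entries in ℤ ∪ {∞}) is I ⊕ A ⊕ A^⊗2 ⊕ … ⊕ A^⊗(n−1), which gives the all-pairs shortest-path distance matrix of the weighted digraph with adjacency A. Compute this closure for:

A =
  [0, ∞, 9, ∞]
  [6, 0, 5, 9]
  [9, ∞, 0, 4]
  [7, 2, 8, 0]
Closure =
  [0, 15, 9, 13]
  [6, 0, 5, 9]
  [9, 6, 0, 4]
  [7, 2, 7, 0]

This is the Floyd-Warshall all-pairs shortest-path computation. For each intermediate vertex k = 0, 1, …, 3, update dist[i][j] ← min(dist[i][j], dist[i][k] + dist[k][j]). The final matrix gives, for each (i, j), the minimum total weight of any directed path from i to j (possibly empty when i = j).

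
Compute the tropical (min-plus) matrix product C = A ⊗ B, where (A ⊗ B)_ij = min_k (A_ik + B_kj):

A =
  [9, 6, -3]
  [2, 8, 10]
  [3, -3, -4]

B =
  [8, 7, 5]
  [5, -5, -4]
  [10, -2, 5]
A ⊗ B =
  [7, -5, 2]
  [10, 3, 4]
  [2, -8, -7]

Apply the min-plus product entry-by-entry:
  C[0][0] = min over k of (A[0][0] + B[0][0] = 9 + 8 = 17, A[0][1] + B[1][0] = 6 + 5 = 11, A[0][2] + B[2][0] = -3 + 10 = 7) = 7 (attained at k = 2)
  C[0][1] = min over k of (A[0][0] + B[0][1] = 9 + 7 = 16, A[0][1] + B[1][1] = 6 + -5 = 1, A[0][2] + B[2][1] = -3 + -2 = -5) = -5 (attained at k = 2)
  C[0][2] = min over k of (A[0][0] + B[0][2] = 9 + 5 = 14, A[0][1] + B[1][2] = 6 + -4 = 2, A[0][2] + B[2][2] = -3 + 5 = 2) = 2 (attained at k = 1)
  C[1][0] = min over k of (A[1][0] + B[0][0] = 2 + 8 = 10, A[1][1] + B[1][0] = 8 + 5 = 13, A[1][2] + B[2][0] = 10 + 10 = 20) = 10 (attained at k = 0)
  C[1][1] = min over k of (A[1][0] + B[0][1] = 2 + 7 = 9, A[1][1] + B[1][1] = 8 + -5 = 3, A[1][2] + B[2][1] = 10 + -2 = 8) = 3 (attained at k = 1)
  C[1][2] = min over k of (A[1][0] + B[0][2] = 2 + 5 = 7, A[1][1] + B[1][2] = 8 + -4 = 4, A[1][2] + B[2][2] = 10 + 5 = 15) = 4 (attained at k = 1)
  C[2][0] = min over k of (A[2][0] + B[0][0] = 3 + 8 = 11, A[2][1] + B[1][0] = -3 + 5 = 2, A[2][2] + B[2][0] = -4 + 10 = 6) = 2 (attained at k = 1)
  C[2][1] = min over k of (A[2][0] + B[0][1] = 3 + 7 = 10, A[2][1] + B[1][1] = -3 + -5 = -8, A[2][2] + B[2][1] = -4 + -2 = -6) = -8 (attained at k = 1)
  C[2][2] = min over k of (A[2][0] + B[0][2] = 3 + 5 = 8, A[2][1] + B[1][2] = -3 + -4 = -7, A[2][2] + B[2][2] = -4 + 5 = 1) = -7 (attained at k = 1)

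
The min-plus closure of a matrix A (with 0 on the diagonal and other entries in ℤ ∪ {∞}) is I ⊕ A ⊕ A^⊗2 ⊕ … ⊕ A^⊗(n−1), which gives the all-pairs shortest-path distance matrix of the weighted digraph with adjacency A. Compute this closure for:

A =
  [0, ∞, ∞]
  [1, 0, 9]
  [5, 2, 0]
Closure =
  [0, ∞, ∞]
  [1, 0, 9]
  [3, 2, 0]

This is the Floyd-Warshall all-pairs shortest-path computation. For each intermediate vertex k = 0, 1, …, 2, update dist[i][j] ← min(dist[i][j], dist[i][k] + dist[k][j]). The final matrix gives, for each (i, j), the minimum total weight of any directed path from i to j (possibly empty when i = j).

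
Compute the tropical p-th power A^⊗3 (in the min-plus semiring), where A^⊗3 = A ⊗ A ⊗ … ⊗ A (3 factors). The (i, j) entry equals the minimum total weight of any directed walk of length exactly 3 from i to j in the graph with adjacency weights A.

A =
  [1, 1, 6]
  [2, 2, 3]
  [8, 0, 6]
A^⊗3 =
  [3, 3, 5]
  [4, 4, 6]
  [3, 3, 5]

Each entry (A^⊗3)_ij equals the minimum over all length-3 walks i = v_0 → v_1 → … → v_3 = j of Σ_t A[v_t][v_{t+1}]. For example, for (i, j) = (0, 2) we minimise over 9 possible intermediate vertex sequences; the minimum is 5, attained along the walk 0 → 0 → 1 → 2.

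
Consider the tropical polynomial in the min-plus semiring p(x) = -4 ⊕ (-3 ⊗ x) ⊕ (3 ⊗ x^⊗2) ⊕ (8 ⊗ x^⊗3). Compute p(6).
p(6) = -4

A tropical monomial a ⊗ x^⊗i evaluates to a + i · x. Evaluating each term at x = 6:
  Term 0 contributes -4 + 0 · 6 = -4
  Term 1 contributes -3 + 1 · 6 = 3
  Term 2 contributes 3 + 2 · 6 = 15
  Term 3 contributes 8 + 3 · 6 = 26
p(6) = ⊕ of these = min[-4, 3, 15, 26] = -4.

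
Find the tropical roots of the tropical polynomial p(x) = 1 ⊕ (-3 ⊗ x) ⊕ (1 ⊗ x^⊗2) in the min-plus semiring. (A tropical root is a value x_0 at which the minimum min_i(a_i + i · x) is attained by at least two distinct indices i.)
Roots: {-4, 4}

Each tropical root is a break point of the lower envelope of the lines y = a_i + i · x (there are 3 lines, with slopes 0, 1, ..., 2). Only the lines that attain the minimum somewhere contribute to roots; other lines are dominated. Here the surviving (envelope) indices are i = 2, i = 1, i = 0.
Intersections between consecutive envelope lines give the roots: for adjacent envelope indices i < j the intersection is x = (a_i − a_j) / (j − i). Reading off the sorted break points: {-4, 4}.
Verification: at each break x_0, at least two indices attain the minimum of min_i(a_i + i · x_0).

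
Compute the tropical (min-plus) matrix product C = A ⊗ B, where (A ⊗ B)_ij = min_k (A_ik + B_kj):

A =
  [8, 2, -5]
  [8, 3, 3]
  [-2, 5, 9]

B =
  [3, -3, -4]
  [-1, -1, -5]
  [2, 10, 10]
A ⊗ B =
  [-3, 1, -3]
  [2, 2, -2]
  [1, -5, -6]

Apply the min-plus product entry-by-entry:
  C[0][0] = min over k of (A[0][0] + B[0][0] = 8 + 3 = 11, A[0][1] + B[1][0] = 2 + -1 = 1, A[0][2] + B[2][0] = -5 + 2 = -3) = -3 (attained at k = 2)
  C[0][1] = min over k of (A[0][0] + B[0][1] = 8 + -3 = 5, A[0][1] + B[1][1] = 2 + -1 = 1, A[0][2] + B[2][1] = -5 + 10 = 5) = 1 (attained at k = 1)
  C[0][2] = min over k of (A[0][0] + B[0][2] = 8 + -4 = 4, A[0][1] + B[1][2] = 2 + -5 = -3, A[0][2] + B[2][2] = -5 + 10 = 5) = -3 (attained at k = 1)
  C[1][0] = min over k of (A[1][0] + B[0][0] = 8 + 3 = 11, A[1][1] + B[1][0] = 3 + -1 = 2, A[1][2] + B[2][0] = 3 + 2 = 5) = 2 (attained at k = 1)
  C[1][1] = min over k of (A[1][0] + B[0][1] = 8 + -3 = 5, A[1][1] + B[1][1] = 3 + -1 = 2, A[1][2] + B[2][1] = 3 + 10 = 13) = 2 (attained at k = 1)
  C[1][2] = min over k of (A[1][0] + B[0][2] = 8 + -4 = 4, A[1][1] + B[1][2] = 3 + -5 = -2, A[1][2] + B[2][2] = 3 + 10 = 13) = -2 (attained at k = 1)
  C[2][0] = min over k of (A[2][0] + B[0][0] = -2 + 3 = 1, A[2][1] + B[1][0] = 5 + -1 = 4, A[2][2] + B[2][0] = 9 + 2 = 11) = 1 (attained at k = 0)
  C[2][1] = min over k of (A[2][0] + B[0][1] = -2 + -3 = -5, A[2][1] + B[1][1] = 5 + -1 = 4, A[2][2] + B[2][1] = 9 + 10 = 19) = -5 (attained at k = 0)
  C[2][2] = min over k of (A[2][0] + B[0][2] = -2 + -4 = -6, A[2][1] + B[1][2] = 5 + -5 = 0, A[2][2] + B[2][2] = 9 + 10 = 19) = -6 (attained at k = 0)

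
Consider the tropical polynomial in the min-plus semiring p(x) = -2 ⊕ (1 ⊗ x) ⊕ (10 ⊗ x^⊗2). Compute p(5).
p(5) = -2

A tropical monomial a ⊗ x^⊗i evaluates to a + i · x. Evaluating each term at x = 5:
  Term 0 contributes -2 + 0 · 5 = -2
  Term 1 contributes 1 + 1 · 5 = 6
  Term 2 contributes 10 + 2 · 5 = 20
p(5) = ⊕ of these = min[-2, 6, 20] = -2.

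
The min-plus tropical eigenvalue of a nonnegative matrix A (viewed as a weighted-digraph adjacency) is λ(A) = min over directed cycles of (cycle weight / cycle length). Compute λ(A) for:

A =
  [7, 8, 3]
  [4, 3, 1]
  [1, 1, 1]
λ(A) = 1

Enumerate directed cycles and compute their means (weight / length). Sample:
  cycle 0 → 0: weight = 7, length = 1, mean = 7/1 ≈ 7.000
  cycle 1 → 1: weight = 3, length = 1, mean = 3/1 ≈ 3.000
  cycle 2 → 2: weight = 1, length = 1, mean = 1/1 ≈ 1.000
  cycle 0 → 1 → 0: weight = 12, length = 2, mean = 12/2 ≈ 6.000
  cycle 0 → 2 → 0: weight = 4, length = 2, mean = 4/2 ≈ 2.000
  cycle 1 → 0 → 1: weight = 12, length = 2, mean = 12/2 ≈ 6.000
Minimum mean = 1.000, attained e.g. along the cycle 2 → 2 with weight 1 and length 1. So λ(A) = 1/1 = 1.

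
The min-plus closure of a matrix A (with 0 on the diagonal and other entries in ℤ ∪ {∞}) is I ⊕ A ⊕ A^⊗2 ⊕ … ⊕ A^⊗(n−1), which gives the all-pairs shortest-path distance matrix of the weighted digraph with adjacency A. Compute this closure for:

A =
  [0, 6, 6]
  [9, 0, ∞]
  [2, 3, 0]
Closure =
  [0, 6, 6]
  [9, 0, 15]
  [2, 3, 0]

This is the Floyd-Warshall all-pairs shortest-path computation. For each intermediate vertex k = 0, 1, …, 2, update dist[i][j] ← min(dist[i][j], dist[i][k] + dist[k][j]). The final matrix gives, for each (i, j), the minimum total weight of any directed path from i to j (possibly empty when i = j).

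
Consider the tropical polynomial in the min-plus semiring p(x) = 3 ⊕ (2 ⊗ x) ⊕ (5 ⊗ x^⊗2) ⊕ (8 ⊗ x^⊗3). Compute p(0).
p(0) = 2

A tropical monomial a ⊗ x^⊗i evaluates to a + i · x. Evaluating each term at x = 0:
  Term 0 contributes 3 + 0 · 0 = 3
  Term 1 contributes 2 + 1 · 0 = 2
  Term 2 contributes 5 + 2 · 0 = 5
  Term 3 contributes 8 + 3 · 0 = 8
p(0) = ⊕ of these = min[3, 2, 5, 8] = 2.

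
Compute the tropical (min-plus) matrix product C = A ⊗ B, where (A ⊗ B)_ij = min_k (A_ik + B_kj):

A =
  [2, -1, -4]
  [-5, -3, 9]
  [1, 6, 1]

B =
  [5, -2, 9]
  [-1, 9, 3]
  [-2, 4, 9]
A ⊗ B =
  [-6, 0, 2]
  [-4, -7, 0]
  [-1, -1, 9]

Apply the min-plus product entry-by-entry:
  C[0][0] = min over k of (A[0][0] + B[0][0] = 2 + 5 = 7, A[0][1] + B[1][0] = -1 + -1 = -2, A[0][2] + B[2][0] = -4 + -2 = -6) = -6 (attained at k = 2)
  C[0][1] = min over k of (A[0][0] + B[0][1] = 2 + -2 = 0, A[0][1] + B[1][1] = -1 + 9 = 8, A[0][2] + B[2][1] = -4 + 4 = 0) = 0 (attained at k = 0)
  C[0][2] = min over k of (A[0][0] + B[0][2] = 2 + 9 = 11, A[0][1] + B[1][2] = -1 + 3 = 2, A[0][2] + B[2][2] = -4 + 9 = 5) = 2 (attained at k = 1)
  C[1][0] = min over k of (A[1][0] + B[0][0] = -5 + 5 = 0, A[1][1] + B[1][0] = -3 + -1 = -4, A[1][2] + B[2][0] = 9 + -2 = 7) = -4 (attained at k = 1)
  C[1][1] = min over k of (A[1][0] + B[0][1] = -5 + -2 = -7, A[1][1] + B[1][1] = -3 + 9 = 6, A[1][2] + B[2][1] = 9 + 4 = 13) = -7 (attained at k = 0)
  C[1][2] = min over k of (A[1][0] + B[0][2] = -5 + 9 = 4, A[1][1] + B[1][2] = -3 + 3 = 0, A[1][2] + B[2][2] = 9 + 9 = 18) = 0 (attained at k = 1)
  C[2][0] = min over k of (A[2][0] + B[0][0] = 1 + 5 = 6, A[2][1] + B[1][0] = 6 + -1 = 5, A[2][2] + B[2][0] = 1 + -2 = -1) = -1 (attained at k = 2)
  C[2][1] = min over k of (A[2][0] + B[0][1] = 1 + -2 = -1, A[2][1] + B[1][1] = 6 + 9 = 15, A[2][2] + B[2][1] = 1 + 4 = 5) = -1 (attained at k = 0)
  C[2][2] = min over k of (A[2][0] + B[0][2] = 1 + 9 = 10, A[2][1] + B[1][2] = 6 + 3 = 9, A[2][2] + B[2][2] = 1 + 9 = 10) = 9 (attained at k = 1)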